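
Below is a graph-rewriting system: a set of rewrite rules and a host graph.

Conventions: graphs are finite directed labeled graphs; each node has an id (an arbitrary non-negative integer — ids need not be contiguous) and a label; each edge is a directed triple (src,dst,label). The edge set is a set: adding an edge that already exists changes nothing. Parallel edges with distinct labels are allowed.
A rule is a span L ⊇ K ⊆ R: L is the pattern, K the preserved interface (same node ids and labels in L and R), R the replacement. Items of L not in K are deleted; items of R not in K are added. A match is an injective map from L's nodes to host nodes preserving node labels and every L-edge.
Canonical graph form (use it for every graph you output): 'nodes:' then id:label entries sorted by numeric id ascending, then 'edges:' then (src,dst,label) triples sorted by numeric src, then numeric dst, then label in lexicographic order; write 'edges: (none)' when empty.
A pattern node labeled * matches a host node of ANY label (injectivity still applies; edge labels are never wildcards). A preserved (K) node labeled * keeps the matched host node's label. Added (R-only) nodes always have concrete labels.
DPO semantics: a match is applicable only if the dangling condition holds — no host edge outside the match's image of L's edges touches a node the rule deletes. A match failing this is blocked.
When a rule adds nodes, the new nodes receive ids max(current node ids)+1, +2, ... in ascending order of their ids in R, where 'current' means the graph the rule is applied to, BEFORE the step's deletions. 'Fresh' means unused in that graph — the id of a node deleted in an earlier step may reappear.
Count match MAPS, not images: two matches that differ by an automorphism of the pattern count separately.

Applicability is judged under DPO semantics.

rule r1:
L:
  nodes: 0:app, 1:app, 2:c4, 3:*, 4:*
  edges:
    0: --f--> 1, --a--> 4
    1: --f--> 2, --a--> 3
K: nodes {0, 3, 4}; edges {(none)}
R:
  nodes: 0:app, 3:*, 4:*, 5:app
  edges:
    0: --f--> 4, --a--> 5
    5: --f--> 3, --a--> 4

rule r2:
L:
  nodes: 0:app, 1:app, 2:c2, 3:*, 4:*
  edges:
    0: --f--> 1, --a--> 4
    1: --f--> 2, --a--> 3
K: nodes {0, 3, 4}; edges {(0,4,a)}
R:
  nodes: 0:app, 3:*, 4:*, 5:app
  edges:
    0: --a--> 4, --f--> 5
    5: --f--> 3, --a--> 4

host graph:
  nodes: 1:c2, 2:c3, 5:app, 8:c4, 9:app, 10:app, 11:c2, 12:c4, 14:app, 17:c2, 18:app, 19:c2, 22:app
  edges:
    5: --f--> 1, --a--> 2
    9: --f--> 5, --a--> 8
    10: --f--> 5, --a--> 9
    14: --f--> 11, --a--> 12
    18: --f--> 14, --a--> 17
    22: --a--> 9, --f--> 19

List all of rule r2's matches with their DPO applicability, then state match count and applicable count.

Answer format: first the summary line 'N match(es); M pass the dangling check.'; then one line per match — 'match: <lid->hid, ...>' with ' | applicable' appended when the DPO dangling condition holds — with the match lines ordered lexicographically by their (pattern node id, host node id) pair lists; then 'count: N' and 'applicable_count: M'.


3 match(es); 1 pass the dangling check.
match: 0->9, 1->5, 2->1, 3->2, 4->8
match: 0->10, 1->5, 2->1, 3->2, 4->9
match: 0->18, 1->14, 2->11, 3->12, 4->17 | applicable
count: 3
applicable_count: 1


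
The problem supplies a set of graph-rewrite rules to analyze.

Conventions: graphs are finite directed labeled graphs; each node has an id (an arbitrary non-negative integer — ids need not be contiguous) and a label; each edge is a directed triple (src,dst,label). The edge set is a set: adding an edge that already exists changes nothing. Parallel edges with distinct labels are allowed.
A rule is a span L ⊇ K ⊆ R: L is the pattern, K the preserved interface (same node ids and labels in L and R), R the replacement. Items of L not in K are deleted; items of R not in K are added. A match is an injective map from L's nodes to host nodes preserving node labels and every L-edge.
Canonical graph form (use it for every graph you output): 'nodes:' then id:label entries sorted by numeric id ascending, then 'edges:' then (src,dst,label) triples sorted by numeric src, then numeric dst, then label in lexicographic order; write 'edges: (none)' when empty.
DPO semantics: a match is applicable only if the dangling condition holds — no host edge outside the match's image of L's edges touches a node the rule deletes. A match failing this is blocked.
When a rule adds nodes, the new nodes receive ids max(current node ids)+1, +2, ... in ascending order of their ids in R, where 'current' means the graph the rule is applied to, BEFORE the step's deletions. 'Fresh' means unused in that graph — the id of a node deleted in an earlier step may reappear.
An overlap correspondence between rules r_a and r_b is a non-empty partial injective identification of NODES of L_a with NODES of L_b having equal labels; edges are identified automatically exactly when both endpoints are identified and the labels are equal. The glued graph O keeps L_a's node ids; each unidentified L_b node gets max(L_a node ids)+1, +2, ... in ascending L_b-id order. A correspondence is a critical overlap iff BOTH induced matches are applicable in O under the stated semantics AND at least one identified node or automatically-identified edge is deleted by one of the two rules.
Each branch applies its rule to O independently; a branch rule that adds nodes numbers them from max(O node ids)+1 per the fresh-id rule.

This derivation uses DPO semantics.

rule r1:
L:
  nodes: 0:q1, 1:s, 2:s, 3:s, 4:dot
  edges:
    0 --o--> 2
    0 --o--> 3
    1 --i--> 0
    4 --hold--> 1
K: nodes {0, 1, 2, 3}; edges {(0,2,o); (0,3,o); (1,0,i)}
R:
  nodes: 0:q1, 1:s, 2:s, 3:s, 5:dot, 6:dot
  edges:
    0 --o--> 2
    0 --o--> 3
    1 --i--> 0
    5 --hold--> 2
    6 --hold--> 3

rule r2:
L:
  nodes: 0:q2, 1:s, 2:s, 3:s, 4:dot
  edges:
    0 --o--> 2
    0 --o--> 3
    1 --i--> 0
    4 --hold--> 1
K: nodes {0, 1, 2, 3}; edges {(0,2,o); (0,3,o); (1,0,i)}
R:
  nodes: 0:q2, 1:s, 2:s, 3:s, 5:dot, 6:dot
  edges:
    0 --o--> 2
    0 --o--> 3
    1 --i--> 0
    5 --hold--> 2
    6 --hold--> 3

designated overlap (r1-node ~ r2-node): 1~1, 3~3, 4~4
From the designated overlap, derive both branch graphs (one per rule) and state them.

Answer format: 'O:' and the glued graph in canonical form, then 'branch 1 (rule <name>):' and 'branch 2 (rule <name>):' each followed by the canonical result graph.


O:
nodes: 0:q1, 1:s, 2:s, 3:s, 4:dot, 5:q2, 6:s
edges: (0,2,o); (0,3,o); (1,0,i); (1,5,i); (4,1,hold); (5,3,o); (5,6,o)
branch 1 (rule r1):
nodes: 0:q1, 1:s, 2:s, 3:s, 5:q2, 6:s, 7:dot, 8:dot
edges: (0,2,o); (0,3,o); (1,0,i); (1,5,i); (5,3,o); (5,6,o); (7,2,hold); (8,3,hold)
branch 2 (rule r2):
nodes: 0:q1, 1:s, 2:s, 3:s, 5:q2, 6:s, 7:dot, 8:dot
edges: (0,2,o); (0,3,o); (1,0,i); (1,5,i); (5,3,o); (5,6,o); (7,6,hold); (8,3,hold)


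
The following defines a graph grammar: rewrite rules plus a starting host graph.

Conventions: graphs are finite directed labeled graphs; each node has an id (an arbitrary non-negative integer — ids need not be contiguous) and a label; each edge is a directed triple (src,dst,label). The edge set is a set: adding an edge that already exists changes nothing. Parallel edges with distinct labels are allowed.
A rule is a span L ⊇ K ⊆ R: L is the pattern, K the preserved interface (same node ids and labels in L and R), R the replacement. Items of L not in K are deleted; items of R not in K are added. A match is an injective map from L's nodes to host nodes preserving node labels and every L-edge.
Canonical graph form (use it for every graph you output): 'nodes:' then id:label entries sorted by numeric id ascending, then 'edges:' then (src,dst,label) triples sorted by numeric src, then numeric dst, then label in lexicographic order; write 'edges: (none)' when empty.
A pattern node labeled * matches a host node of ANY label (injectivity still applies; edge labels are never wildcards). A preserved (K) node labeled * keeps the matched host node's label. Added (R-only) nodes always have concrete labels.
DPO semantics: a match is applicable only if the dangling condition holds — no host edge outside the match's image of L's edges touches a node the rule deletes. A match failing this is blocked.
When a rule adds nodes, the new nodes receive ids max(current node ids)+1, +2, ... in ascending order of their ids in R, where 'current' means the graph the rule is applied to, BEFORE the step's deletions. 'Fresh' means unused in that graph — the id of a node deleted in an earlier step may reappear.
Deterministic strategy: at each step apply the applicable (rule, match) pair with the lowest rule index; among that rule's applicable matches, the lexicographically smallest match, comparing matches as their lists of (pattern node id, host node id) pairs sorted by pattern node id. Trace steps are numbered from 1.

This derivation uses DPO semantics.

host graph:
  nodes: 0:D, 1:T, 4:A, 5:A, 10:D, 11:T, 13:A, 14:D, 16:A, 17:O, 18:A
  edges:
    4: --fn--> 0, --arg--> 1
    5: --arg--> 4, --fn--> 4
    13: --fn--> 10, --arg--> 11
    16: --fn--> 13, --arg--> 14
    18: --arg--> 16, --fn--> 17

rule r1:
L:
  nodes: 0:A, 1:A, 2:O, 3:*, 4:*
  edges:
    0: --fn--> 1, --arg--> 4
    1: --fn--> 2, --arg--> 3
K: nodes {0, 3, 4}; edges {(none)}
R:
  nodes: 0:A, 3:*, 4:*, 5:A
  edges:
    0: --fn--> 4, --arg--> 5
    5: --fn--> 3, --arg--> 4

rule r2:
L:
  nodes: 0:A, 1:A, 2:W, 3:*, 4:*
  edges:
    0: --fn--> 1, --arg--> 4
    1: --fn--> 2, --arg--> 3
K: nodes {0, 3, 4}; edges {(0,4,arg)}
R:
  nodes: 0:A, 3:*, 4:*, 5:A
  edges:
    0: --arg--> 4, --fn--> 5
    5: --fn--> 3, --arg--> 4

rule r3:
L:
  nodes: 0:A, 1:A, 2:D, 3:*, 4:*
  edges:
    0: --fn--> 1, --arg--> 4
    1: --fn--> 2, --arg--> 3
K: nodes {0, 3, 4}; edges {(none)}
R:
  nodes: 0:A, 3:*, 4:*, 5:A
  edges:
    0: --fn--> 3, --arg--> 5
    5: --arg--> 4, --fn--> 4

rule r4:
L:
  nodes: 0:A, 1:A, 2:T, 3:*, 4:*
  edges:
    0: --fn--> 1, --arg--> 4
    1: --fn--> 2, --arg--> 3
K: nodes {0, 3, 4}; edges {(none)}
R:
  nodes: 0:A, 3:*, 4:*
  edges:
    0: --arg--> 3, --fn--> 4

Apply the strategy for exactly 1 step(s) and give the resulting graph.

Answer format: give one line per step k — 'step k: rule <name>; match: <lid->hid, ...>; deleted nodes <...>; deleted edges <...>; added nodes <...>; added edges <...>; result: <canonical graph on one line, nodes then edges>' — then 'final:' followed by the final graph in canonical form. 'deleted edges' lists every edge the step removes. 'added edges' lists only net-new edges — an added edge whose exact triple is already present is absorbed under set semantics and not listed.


step 1: rule r3; match: 0->16, 1->13, 2->10, 3->11, 4->14; deleted nodes 10, 13; deleted edges (13,10,fn); (13,11,arg); (16,13,fn); (16,14,arg); added nodes 19; added edges (16,11,fn); (16,19,arg); (19,14,arg); (19,14,fn); result: nodes: 0:D, 1:T, 4:A, 5:A, 11:T, 14:D, 16:A, 17:O, 18:A, 19:A edges: (4,0,fn); (4,1,arg); (5,4,arg); (5,4,fn); (16,11,fn); (16,19,arg); (18,16,arg); (18,17,fn); (19,14,arg); (19,14,fn)
final:
nodes: 0:D, 1:T, 4:A, 5:A, 11:T, 14:D, 16:A, 17:O, 18:A, 19:A
edges: (4,0,fn); (4,1,arg); (5,4,arg); (5,4,fn); (16,11,fn); (16,19,arg); (18,16,arg); (18,17,fn); (19,14,arg); (19,14,fn)


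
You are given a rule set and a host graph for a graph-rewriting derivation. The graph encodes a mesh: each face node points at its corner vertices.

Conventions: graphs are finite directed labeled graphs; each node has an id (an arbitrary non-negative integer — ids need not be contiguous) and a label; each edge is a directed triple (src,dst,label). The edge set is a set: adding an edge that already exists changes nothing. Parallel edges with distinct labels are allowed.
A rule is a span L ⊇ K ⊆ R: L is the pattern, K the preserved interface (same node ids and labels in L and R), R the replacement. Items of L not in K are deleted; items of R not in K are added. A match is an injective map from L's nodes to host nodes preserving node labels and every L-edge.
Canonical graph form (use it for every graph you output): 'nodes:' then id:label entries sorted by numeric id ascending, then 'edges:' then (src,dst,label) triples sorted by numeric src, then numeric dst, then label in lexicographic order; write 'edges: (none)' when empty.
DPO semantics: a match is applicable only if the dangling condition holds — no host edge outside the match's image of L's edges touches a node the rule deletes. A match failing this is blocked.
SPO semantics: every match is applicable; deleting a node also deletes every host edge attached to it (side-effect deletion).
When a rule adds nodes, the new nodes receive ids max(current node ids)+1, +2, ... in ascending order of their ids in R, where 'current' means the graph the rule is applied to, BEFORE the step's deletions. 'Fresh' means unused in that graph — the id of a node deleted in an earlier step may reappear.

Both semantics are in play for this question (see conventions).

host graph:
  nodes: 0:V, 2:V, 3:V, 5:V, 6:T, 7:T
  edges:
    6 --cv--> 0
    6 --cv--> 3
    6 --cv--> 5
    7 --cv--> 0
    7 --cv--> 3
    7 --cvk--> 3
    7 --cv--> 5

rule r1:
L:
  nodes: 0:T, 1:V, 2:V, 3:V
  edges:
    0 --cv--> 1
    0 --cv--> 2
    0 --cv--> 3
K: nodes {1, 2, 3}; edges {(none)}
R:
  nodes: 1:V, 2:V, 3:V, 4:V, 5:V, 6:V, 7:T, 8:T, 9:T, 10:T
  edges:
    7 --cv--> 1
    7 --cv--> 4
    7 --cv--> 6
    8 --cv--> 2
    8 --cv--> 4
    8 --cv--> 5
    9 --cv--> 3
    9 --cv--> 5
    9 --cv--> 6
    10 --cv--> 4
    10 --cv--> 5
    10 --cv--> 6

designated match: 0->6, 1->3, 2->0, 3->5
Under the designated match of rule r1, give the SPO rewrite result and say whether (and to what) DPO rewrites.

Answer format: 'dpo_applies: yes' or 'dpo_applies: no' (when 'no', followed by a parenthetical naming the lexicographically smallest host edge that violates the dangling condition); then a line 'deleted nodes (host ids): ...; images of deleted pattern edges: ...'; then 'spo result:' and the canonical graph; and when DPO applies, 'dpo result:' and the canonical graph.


dpo_applies: yes
deleted nodes (host ids): 6; images of deleted pattern edges: (6,0,cv); (6,3,cv); (6,5,cv)
spo result:
nodes: 0:V, 2:V, 3:V, 5:V, 7:T, 8:V, 9:V, 10:V, 11:T, 12:T, 13:T, 14:T
edges: (7,0,cv); (7,3,cv); (7,3,cvk); (7,5,cv); (11,3,cv); (11,8,cv); (11,10,cv); (12,0,cv); (12,8,cv); (12,9,cv); (13,5,cv); (13,9,cv); (13,10,cv); (14,8,cv); (14,9,cv); (14,10,cv)
dpo result:
nodes: 0:V, 2:V, 3:V, 5:V, 7:T, 8:V, 9:V, 10:V, 11:T, 12:T, 13:T, 14:T
edges: (7,0,cv); (7,3,cv); (7,3,cvk); (7,5,cv); (11,3,cv); (11,8,cv); (11,10,cv); (12,0,cv); (12,8,cv); (12,9,cv); (13,5,cv); (13,9,cv); (13,10,cv); (14,8,cv); (14,9,cv); (14,10,cv)


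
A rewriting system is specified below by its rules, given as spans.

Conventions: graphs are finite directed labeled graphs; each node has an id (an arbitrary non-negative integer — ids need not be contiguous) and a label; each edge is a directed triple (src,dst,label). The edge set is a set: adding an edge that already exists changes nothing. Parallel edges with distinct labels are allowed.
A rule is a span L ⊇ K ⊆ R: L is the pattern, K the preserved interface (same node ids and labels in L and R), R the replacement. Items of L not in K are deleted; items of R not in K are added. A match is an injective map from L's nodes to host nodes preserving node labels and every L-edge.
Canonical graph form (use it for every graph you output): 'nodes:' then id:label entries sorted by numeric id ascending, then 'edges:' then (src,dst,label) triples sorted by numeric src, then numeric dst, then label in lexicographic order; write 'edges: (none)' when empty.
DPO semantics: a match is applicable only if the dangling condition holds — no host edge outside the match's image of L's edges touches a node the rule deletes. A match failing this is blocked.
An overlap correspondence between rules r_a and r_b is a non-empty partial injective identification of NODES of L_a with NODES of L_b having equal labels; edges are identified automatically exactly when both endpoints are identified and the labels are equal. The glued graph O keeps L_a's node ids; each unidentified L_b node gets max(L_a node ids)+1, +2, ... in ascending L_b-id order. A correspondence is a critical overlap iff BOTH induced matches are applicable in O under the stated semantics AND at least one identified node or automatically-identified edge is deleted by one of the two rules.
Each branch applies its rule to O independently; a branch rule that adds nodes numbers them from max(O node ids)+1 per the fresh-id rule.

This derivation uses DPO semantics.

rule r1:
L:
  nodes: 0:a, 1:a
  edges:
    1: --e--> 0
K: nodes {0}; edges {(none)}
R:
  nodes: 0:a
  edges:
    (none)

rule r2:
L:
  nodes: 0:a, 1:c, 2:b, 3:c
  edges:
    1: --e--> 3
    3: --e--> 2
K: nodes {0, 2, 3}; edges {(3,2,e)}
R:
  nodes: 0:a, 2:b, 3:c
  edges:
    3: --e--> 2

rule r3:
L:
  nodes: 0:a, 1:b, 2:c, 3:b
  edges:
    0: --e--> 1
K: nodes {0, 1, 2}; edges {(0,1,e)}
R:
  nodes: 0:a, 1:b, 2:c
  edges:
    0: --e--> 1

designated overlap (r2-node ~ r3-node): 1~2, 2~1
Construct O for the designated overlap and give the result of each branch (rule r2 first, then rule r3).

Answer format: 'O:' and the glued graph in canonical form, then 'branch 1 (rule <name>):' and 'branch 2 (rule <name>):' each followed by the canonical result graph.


O:
nodes: 0:a, 1:c, 2:b, 3:c, 4:a, 5:b
edges: (1,3,e); (3,2,e); (4,2,e)
branch 1 (rule r2):
nodes: 0:a, 2:b, 3:c, 4:a, 5:b
edges: (3,2,e); (4,2,e)
branch 2 (rule r3):
nodes: 0:a, 1:c, 2:b, 3:c, 4:a
edges: (1,3,e); (3,2,e); (4,2,e)


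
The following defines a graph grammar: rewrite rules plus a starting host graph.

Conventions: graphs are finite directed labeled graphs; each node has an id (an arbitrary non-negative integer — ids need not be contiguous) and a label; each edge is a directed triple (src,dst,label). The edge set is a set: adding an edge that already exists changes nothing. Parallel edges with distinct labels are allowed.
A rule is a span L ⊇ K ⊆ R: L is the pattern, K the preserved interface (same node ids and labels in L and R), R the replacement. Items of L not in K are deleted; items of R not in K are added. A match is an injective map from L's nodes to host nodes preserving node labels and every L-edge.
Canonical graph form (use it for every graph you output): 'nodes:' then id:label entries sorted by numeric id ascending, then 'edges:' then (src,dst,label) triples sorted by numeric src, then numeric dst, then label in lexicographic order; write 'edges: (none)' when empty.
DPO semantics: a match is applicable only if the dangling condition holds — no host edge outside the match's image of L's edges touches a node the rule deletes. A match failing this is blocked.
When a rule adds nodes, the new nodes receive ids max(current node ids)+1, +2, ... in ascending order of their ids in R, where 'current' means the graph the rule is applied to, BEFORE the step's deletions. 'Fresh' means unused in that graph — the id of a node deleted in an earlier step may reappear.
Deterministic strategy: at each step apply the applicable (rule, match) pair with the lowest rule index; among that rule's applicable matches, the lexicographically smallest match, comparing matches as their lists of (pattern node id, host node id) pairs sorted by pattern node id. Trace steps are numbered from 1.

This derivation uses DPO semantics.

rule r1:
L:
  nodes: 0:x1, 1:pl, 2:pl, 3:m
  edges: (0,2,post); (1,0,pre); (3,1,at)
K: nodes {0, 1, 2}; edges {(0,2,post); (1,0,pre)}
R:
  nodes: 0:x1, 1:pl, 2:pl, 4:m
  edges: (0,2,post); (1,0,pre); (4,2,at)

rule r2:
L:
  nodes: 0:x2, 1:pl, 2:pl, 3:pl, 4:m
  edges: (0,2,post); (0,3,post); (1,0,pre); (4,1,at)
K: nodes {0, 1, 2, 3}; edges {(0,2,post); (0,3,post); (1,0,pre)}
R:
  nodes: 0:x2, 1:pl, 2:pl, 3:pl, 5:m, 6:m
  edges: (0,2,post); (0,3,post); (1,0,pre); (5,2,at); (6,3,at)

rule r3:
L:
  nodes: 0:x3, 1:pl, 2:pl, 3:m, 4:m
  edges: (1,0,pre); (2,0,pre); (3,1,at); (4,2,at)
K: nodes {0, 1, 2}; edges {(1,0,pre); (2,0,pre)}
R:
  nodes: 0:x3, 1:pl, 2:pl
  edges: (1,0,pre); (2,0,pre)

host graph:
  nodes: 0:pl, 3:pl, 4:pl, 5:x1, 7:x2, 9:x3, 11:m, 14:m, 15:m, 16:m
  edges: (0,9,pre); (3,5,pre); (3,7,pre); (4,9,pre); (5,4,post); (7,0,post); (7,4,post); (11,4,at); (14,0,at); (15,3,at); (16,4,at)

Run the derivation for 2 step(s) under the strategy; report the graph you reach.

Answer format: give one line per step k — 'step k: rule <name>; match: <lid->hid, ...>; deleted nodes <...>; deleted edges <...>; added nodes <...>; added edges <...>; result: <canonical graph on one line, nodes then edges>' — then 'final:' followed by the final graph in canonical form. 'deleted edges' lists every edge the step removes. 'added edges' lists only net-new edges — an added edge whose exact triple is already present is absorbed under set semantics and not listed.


step 1: rule r1; match: 0->5, 1->3, 2->4, 3->15; deleted nodes 15; deleted edges (15,3,at); added nodes 17; added edges (17,4,at); result: nodes: 0:pl, 3:pl, 4:pl, 5:x1, 7:x2, 9:x3, 11:m, 14:m, 16:m, 17:m edges: (0,9,pre); (3,5,pre); (3,7,pre); (4,9,pre); (5,4,post); (7,0,post); (7,4,post); (11,4,at); (14,0,at); (16,4,at); (17,4,at)
step 2: rule r3; match: 0->9, 1->0, 2->4, 3->14, 4->11; deleted nodes 11, 14; deleted edges (11,4,at); (14,0,at); added nodes (none); added edges (none); result: nodes: 0:pl, 3:pl, 4:pl, 5:x1, 7:x2, 9:x3, 16:m, 17:m edges: (0,9,pre); (3,5,pre); (3,7,pre); (4,9,pre); (5,4,post); (7,0,post); (7,4,post); (16,4,at); (17,4,at)
final:
nodes: 0:pl, 3:pl, 4:pl, 5:x1, 7:x2, 9:x3, 16:m, 17:m
edges: (0,9,pre); (3,5,pre); (3,7,pre); (4,9,pre); (5,4,post); (7,0,post); (7,4,post); (16,4,at); (17,4,at)


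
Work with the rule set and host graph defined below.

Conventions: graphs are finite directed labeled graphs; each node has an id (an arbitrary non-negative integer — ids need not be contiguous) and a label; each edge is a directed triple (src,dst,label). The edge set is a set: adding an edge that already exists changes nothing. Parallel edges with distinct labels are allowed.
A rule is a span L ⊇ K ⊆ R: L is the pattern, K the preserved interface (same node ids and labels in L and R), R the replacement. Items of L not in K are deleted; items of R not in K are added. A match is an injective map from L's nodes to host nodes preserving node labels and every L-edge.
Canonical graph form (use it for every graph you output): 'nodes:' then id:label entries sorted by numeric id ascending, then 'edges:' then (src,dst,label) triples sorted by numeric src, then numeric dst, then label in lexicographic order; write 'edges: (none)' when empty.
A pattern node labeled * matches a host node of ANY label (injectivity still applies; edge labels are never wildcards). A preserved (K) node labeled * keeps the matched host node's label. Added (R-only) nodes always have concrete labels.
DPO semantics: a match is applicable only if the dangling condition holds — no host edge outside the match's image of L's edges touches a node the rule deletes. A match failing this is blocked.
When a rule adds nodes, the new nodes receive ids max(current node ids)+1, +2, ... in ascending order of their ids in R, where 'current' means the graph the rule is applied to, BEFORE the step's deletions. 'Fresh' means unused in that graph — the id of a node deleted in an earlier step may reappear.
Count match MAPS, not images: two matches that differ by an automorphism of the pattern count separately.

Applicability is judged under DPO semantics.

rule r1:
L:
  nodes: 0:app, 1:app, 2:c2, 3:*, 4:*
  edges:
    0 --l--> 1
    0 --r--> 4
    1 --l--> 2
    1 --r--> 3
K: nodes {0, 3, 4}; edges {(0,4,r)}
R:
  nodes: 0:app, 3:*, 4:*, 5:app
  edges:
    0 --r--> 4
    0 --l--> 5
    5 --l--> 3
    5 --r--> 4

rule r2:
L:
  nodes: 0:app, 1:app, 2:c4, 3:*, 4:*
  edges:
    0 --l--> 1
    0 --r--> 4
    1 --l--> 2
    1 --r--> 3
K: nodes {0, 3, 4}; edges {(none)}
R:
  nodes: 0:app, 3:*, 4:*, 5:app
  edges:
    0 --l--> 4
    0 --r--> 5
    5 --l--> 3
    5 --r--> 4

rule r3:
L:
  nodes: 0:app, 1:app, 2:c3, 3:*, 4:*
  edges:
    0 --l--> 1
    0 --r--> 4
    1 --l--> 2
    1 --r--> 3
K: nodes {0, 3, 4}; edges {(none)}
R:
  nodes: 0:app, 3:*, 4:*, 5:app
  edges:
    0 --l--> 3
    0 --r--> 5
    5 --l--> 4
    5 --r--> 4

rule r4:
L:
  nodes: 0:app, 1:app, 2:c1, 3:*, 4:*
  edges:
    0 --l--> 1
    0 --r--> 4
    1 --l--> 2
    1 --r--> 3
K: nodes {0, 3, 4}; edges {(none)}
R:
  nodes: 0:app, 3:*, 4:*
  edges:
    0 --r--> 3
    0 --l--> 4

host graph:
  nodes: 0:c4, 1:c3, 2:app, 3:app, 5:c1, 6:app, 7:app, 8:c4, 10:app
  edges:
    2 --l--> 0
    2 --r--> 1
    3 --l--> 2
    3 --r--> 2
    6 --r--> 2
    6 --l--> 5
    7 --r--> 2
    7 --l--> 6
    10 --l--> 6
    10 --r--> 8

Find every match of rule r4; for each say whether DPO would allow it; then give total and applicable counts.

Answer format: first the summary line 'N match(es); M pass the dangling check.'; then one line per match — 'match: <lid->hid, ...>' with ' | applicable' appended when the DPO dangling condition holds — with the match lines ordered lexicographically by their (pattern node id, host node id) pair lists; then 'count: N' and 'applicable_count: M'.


1 match(es); 0 pass the dangling check.
match: 0->10, 1->6, 2->5, 3->2, 4->8
count: 1
applicable_count: 0


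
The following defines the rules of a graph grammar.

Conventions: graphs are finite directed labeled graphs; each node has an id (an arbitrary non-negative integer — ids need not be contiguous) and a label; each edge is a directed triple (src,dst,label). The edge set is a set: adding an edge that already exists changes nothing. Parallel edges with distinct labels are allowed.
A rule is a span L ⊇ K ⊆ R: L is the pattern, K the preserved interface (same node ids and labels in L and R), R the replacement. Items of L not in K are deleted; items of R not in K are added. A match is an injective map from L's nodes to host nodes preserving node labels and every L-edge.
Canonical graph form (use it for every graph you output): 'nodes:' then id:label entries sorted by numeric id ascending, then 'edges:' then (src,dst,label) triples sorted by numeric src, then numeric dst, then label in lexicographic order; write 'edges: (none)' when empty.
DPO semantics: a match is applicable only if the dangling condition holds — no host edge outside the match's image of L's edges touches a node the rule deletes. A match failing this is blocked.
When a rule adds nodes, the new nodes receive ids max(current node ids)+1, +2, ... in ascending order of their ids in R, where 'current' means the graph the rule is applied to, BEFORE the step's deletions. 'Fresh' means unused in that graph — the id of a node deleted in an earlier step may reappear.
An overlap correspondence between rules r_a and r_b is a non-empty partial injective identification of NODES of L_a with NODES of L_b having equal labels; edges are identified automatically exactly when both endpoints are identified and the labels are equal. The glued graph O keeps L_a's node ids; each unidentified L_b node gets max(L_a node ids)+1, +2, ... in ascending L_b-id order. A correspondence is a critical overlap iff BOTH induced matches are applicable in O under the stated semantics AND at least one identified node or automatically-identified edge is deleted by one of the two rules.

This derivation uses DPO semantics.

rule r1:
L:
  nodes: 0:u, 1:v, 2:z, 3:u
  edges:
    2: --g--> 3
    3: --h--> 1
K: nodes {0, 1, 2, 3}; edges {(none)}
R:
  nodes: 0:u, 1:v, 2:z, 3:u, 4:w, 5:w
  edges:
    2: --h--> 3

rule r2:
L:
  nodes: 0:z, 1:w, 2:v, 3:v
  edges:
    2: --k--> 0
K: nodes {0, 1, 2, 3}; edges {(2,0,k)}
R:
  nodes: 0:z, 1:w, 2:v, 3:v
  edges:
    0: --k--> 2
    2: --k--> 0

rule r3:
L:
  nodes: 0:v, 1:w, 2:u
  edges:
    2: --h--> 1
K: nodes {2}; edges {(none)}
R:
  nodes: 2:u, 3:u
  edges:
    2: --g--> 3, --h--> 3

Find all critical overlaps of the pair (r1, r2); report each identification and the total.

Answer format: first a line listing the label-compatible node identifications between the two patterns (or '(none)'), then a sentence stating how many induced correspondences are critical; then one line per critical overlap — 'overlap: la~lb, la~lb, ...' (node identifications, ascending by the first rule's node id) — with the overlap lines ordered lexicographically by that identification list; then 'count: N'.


label-compatible node identifications between L(r1) and L(r2): 1~2, 1~3, 2~0
0 of the induced correspondences are critical overlaps of r1 and r2.
count: 0


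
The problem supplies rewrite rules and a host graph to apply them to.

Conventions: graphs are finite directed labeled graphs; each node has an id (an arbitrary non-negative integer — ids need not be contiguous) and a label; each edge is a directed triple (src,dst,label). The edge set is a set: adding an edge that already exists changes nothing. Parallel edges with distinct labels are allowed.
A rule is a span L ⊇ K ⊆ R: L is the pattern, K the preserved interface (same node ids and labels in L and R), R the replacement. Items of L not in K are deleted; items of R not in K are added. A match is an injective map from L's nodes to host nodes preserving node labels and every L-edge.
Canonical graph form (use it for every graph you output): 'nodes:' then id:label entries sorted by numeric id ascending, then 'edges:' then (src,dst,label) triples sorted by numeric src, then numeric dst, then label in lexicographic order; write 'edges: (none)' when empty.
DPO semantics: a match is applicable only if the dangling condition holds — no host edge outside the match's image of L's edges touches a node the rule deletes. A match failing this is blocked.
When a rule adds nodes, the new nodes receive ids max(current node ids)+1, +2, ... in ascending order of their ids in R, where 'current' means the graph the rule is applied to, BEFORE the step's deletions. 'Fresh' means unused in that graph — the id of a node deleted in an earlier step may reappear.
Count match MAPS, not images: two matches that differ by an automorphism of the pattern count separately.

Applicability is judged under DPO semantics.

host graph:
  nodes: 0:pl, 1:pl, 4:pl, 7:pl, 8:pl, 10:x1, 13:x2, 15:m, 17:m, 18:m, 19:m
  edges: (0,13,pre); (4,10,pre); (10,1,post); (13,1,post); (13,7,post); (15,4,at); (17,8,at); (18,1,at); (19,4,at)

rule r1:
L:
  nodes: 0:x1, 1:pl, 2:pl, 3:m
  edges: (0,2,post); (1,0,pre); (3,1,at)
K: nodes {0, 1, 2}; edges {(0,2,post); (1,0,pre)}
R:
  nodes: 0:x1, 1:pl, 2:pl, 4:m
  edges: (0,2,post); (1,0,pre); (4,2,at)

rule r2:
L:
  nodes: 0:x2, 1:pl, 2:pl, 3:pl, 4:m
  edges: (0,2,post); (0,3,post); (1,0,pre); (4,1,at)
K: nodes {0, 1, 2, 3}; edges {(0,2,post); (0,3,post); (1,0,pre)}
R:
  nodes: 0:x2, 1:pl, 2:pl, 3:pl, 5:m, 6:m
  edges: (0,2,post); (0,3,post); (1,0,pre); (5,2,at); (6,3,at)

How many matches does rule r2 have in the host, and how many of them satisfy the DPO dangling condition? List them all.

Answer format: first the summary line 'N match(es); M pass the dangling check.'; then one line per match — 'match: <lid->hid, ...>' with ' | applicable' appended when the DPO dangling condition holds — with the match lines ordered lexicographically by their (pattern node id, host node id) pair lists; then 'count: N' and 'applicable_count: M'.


0 match(es); 0 pass the dangling check.
count: 0
applicable_count: 0


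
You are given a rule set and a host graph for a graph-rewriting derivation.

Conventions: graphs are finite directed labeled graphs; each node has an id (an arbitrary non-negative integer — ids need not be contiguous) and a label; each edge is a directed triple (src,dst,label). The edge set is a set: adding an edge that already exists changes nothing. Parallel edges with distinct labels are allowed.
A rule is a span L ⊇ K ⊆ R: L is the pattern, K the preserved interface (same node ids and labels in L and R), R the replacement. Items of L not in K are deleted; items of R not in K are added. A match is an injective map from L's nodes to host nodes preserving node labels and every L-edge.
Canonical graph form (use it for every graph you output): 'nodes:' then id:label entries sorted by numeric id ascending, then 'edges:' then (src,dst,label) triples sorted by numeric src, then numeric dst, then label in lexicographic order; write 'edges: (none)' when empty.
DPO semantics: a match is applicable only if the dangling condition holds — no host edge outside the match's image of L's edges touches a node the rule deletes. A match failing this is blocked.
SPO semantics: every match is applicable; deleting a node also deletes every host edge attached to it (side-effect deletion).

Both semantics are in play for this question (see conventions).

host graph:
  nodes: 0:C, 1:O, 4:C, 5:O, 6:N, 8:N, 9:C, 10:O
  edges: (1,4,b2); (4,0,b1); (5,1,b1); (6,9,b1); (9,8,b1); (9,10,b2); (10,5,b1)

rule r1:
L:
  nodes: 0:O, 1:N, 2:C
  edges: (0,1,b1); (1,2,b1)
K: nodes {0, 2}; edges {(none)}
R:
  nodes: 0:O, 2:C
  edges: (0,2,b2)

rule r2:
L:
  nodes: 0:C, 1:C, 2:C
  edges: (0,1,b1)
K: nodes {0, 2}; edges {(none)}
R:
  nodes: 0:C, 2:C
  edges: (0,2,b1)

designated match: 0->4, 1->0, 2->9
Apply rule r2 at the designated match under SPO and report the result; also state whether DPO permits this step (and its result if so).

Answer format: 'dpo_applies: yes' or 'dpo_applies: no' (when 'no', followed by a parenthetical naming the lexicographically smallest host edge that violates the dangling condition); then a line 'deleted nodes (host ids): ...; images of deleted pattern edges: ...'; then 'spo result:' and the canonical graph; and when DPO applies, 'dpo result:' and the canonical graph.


dpo_applies: yes
deleted nodes (host ids): 0; images of deleted pattern edges: (4,0,b1)
spo result:
nodes: 1:O, 4:C, 5:O, 6:N, 8:N, 9:C, 10:O
edges: (1,4,b2); (4,9,b1); (5,1,b1); (6,9,b1); (9,8,b1); (9,10,b2); (10,5,b1)
dpo result:
nodes: 1:O, 4:C, 5:O, 6:N, 8:N, 9:C, 10:O
edges: (1,4,b2); (4,9,b1); (5,1,b1); (6,9,b1); (9,8,b1); (9,10,b2); (10,5,b1)


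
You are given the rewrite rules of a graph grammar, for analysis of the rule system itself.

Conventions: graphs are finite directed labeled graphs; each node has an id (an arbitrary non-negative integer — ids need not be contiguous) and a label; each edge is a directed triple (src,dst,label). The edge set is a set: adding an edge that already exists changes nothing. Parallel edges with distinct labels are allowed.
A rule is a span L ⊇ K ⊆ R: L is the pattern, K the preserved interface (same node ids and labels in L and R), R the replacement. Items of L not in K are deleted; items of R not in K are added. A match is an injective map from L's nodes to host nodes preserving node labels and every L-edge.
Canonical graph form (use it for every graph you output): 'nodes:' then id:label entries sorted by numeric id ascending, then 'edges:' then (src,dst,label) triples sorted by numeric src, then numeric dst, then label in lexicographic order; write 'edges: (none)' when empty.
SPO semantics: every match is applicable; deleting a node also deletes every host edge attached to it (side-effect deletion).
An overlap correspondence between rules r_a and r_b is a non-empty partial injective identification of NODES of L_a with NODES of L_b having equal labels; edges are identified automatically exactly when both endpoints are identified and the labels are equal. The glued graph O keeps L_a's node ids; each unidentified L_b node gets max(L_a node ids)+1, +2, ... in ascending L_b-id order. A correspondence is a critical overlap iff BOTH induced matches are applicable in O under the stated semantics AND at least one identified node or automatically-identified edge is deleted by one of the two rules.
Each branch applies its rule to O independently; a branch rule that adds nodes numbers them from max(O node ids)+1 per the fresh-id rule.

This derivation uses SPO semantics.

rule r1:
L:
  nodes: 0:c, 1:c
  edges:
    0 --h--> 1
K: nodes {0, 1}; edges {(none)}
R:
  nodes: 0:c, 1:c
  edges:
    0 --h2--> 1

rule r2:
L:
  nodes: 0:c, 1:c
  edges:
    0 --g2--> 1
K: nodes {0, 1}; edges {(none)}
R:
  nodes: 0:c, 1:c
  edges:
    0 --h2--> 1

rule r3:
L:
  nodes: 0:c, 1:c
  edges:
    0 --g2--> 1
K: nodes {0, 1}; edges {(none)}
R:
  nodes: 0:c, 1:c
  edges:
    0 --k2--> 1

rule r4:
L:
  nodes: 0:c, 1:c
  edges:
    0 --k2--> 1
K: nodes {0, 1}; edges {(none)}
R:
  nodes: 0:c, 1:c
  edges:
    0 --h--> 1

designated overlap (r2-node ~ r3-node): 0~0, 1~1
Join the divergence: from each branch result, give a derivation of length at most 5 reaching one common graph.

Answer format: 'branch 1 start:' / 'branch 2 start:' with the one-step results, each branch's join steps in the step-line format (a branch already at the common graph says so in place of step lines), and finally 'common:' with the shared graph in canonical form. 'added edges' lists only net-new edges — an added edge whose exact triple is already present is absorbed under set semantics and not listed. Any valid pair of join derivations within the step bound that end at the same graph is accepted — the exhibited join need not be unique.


branch 1 start:
nodes: 0:c, 1:c
edges: (0,1,h2)
branch 2 start:
nodes: 0:c, 1:c
edges: (0,1,k2)
branch 1: already at the common graph (0 steps)
branch 2 step 1: rule r4; match: 0->0, 1->1; deleted nodes (none); deleted edges (0,1,k2); added nodes (none); added edges (0,1,h); result: nodes: 0:c, 1:c edges: (0,1,h)
branch 2 step 2: rule r1; match: 0->0, 1->1; deleted nodes (none); deleted edges (0,1,h); added nodes (none); added edges (0,1,h2); result: nodes: 0:c, 1:c edges: (0,1,h2)
common:
nodes: 0:c, 1:c
edges: (0,1,h2)


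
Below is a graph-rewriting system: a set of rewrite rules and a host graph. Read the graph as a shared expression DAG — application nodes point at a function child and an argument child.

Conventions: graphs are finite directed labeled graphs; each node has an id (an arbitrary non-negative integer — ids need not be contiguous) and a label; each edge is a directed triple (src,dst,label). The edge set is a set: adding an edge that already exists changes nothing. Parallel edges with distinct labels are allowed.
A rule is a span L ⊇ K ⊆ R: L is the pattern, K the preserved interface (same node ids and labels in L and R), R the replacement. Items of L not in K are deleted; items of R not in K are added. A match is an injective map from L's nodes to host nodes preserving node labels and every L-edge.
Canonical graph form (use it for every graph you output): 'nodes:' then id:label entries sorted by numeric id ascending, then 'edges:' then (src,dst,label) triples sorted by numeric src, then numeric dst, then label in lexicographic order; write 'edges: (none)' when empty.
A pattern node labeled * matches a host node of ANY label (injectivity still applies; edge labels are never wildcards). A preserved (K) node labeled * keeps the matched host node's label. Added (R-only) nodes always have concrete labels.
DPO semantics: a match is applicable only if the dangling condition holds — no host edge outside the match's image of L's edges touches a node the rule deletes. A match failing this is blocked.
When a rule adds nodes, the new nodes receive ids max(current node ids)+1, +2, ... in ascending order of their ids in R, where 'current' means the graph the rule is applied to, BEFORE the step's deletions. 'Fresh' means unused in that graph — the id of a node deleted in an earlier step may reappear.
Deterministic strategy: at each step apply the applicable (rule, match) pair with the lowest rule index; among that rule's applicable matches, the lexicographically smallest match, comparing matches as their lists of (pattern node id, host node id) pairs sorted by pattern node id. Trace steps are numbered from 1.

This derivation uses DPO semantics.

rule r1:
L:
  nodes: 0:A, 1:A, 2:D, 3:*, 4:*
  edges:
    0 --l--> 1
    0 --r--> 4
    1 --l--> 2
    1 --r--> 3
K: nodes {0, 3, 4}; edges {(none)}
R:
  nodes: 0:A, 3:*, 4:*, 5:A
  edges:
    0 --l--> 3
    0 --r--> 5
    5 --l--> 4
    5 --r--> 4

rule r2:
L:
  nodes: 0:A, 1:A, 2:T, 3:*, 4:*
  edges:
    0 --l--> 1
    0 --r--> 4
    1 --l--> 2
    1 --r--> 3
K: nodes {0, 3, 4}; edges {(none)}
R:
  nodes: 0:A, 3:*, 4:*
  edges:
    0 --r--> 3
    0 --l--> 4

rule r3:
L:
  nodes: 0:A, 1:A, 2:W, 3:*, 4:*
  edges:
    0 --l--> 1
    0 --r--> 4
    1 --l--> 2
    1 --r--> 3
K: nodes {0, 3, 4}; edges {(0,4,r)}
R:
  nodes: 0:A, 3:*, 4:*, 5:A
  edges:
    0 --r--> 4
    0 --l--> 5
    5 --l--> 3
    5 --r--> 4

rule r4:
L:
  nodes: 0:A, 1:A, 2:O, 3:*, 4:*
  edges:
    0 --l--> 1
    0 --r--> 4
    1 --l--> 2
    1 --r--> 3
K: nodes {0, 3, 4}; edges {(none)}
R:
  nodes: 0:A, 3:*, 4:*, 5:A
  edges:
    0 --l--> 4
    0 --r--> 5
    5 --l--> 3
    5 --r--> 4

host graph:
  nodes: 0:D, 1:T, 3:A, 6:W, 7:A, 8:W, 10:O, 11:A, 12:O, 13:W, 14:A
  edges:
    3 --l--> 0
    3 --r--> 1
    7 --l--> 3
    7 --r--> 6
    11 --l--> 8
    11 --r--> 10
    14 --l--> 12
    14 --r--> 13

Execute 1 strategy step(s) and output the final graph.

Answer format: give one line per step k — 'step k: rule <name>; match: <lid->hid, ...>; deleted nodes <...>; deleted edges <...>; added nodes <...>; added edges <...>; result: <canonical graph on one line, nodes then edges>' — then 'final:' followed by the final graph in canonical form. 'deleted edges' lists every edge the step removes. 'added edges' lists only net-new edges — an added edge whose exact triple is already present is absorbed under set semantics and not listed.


step 1: rule r1; match: 0->7, 1->3, 2->0, 3->1, 4->6; deleted nodes 0, 3; deleted edges (3,0,l); (3,1,r); (7,3,l); (7,6,r); added nodes 15; added edges (7,1,l); (7,15,r); (15,6,l); (15,6,r); result: nodes: 1:T, 6:W, 7:A, 8:W, 10:O, 11:A, 12:O, 13:W, 14:A, 15:A edges: (7,1,l); (7,15,r); (11,8,l); (11,10,r); (14,12,l); (14,13,r); (15,6,l); (15,6,r)
final:
nodes: 1:T, 6:W, 7:A, 8:W, 10:O, 11:A, 12:O, 13:W, 14:A, 15:A
edges: (7,1,l); (7,15,r); (11,8,l); (11,10,r); (14,12,l); (14,13,r); (15,6,l); (15,6,r)
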